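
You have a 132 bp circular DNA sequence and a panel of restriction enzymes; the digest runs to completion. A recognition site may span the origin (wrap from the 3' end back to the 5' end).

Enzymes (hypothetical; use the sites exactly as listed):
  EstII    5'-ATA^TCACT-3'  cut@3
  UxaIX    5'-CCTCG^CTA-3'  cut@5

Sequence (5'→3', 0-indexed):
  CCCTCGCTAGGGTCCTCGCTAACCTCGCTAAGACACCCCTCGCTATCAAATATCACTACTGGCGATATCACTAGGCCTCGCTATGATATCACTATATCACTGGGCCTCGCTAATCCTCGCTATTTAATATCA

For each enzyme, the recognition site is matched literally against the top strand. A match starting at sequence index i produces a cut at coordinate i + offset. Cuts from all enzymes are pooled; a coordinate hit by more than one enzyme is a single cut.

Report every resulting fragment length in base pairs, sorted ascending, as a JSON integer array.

Site scan:
  EstII (ATATCACT, off=3): starts [49, 64, 85, 93] → cuts [52, 67, 88, 96]
  UxaIX (CCTCGCTA, off=5): starts [1, 13, 22, 37, 75, 104, 114] → cuts [6, 18, 27, 42, 80, 109, 119]

All cut coordinates (distinct, sorted): [6, 18, 27, 42, 52, 67, 80, 88, 96, 109, 119]

Fragment lengths:
  6→18: 12 bp
  18→27: 9 bp
  27→42: 15 bp
  42→52: 10 bp
  52→67: 15 bp
  67→80: 13 bp
  80→88: 8 bp
  88→96: 8 bp
  96→109: 13 bp
  109→119: 10 bp
  119→6 (wrap): 132-119+6 = 19 bp

[8,8,9,10,10,12,13,13,15,15,19]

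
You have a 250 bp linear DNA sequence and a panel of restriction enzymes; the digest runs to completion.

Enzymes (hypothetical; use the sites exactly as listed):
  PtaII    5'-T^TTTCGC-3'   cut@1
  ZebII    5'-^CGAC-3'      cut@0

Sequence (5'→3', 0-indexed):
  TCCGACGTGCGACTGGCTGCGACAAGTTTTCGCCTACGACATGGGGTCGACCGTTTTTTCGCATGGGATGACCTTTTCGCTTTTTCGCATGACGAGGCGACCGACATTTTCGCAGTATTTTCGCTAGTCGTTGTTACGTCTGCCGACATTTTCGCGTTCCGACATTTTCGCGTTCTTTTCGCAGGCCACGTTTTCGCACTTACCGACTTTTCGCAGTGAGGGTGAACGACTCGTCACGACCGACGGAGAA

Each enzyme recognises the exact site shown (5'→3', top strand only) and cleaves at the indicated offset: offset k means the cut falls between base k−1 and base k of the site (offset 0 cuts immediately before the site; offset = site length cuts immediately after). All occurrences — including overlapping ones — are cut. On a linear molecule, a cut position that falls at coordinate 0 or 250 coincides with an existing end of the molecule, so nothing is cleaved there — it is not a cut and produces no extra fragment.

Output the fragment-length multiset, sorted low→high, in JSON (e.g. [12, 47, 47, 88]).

[2,4,4,5,6,6,6,7,8,8,9,9,10,10,10,10,11,11,11,12,15,15,18,18,25]

Scan for sites:
  PtaII (TTTTCGC, off=1): starts [26, 55, 73, 81, 106, 117, 148, 164, 175, 190, 207] → cuts [27, 56, 74, 82, 107, 118, 149, 165, 176, 191, 208]
  ZebII (CGAC, off=0): starts [2, 9, 19, 36, 47, 97, 101, 143, 159, 203, 226, 236, 240] → cuts [2, 9, 19, 36, 47, 97, 101, 143, 159, 203, 226, 236, 240]

All cut coordinates (distinct, sorted): [2, 9, 19, 27, 36, 47, 56, 74, 82, 97, 101, 107, 118, 143, 149, 159, 165, 176, 191, 203, 208, 226, 236, 240]

Fragments:
  [0,2): 2 bp
  [2,9): 7 bp
  [9,19): 10 bp
  [19,27): 8 bp
  [27,36): 9 bp
  [36,47): 11 bp
  [47,56): 9 bp
  [56,74): 18 bp
  [74,82): 8 bp
  [82,97): 15 bp
  [97,101): 4 bp
  [101,107): 6 bp
  [107,118): 11 bp
  [118,143): 25 bp
  [143,149): 6 bp
  [149,159): 10 bp
  [159,165): 6 bp
  [165,176): 11 bp
  [176,191): 15 bp
  [191,203): 12 bp
  [203,208): 5 bp
  [208,226): 18 bp
  [226,236): 10 bp
  [236,240): 4 bp
  [240,250): 10 bp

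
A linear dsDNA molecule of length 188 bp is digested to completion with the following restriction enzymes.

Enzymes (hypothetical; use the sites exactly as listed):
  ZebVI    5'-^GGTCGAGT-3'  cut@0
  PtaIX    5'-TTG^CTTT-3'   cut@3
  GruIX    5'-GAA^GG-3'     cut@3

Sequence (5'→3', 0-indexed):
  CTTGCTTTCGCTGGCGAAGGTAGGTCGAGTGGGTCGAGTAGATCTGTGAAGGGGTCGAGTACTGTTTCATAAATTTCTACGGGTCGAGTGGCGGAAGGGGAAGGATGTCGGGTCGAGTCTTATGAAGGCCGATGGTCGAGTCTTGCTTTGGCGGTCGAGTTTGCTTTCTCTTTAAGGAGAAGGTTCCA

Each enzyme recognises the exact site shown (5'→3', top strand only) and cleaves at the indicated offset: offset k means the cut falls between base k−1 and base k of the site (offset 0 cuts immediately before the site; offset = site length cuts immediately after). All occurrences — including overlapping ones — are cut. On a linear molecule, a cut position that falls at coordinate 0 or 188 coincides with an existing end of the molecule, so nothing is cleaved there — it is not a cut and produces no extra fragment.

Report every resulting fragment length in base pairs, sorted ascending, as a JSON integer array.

[2,4,4,6,7,7,7,8,9,11,12,14,15,16,18,19,29]

Per-enzyme occurrences:
  ZebVI (GGTCGAGT, off=0): starts [22, 31, 52, 81, 110, 133, 152] → cuts [22, 31, 52, 81, 110, 133, 152]
  PtaIX (TTGCTTT, off=3): starts [1, 142, 160] → cuts [4, 145, 163]
  GruIX (GAAGG, off=3): starts [15, 47, 93, 99, 123, 178] → cuts [18, 50, 96, 102, 126, 181]

Pooled cuts: [4, 18, 22, 31, 50, 52, 81, 96, 102, 110, 126, 133, 145, 152, 163, 181]

Fragment lengths:
  [0,4): 4 bp
  [4,18): 14 bp
  [18,22): 4 bp
  [22,31): 9 bp
  [31,50): 19 bp
  [50,52): 2 bp
  [52,81): 29 bp
  [81,96): 15 bp
  [96,102): 6 bp
  [102,110): 8 bp
  [110,126): 16 bp
  [126,133): 7 bp
  [133,145): 12 bp
  [145,152): 7 bp
  [152,163): 11 bp
  [163,181): 18 bp
  [181,188): 7 bp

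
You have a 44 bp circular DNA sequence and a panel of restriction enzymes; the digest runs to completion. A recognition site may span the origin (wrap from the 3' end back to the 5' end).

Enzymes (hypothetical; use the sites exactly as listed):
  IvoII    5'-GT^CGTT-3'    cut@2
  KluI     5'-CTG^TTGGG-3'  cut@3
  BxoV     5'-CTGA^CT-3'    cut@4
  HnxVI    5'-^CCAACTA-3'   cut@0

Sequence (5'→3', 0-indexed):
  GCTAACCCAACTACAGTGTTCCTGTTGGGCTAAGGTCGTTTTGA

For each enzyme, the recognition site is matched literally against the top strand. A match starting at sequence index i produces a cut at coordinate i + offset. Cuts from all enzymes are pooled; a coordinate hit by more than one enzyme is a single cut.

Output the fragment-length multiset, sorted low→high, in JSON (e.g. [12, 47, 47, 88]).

[12,14,18]

Scan for sites:
  IvoII GTCGTT/2: at [34] ⇒ [36]
  KluI CTGTTGGG/3: at [21] ⇒ [24]
  BxoV (CTGACT, off=4): no sites
  HnxVI CCAACTA/0: at [6] ⇒ [6]

All cut coordinates (distinct, sorted): [6, 24, 36]

Fragment lengths:
  6→24: 18 bp
  24→36: 12 bp
  36→6 (wrap): 44-36+6 = 14 bp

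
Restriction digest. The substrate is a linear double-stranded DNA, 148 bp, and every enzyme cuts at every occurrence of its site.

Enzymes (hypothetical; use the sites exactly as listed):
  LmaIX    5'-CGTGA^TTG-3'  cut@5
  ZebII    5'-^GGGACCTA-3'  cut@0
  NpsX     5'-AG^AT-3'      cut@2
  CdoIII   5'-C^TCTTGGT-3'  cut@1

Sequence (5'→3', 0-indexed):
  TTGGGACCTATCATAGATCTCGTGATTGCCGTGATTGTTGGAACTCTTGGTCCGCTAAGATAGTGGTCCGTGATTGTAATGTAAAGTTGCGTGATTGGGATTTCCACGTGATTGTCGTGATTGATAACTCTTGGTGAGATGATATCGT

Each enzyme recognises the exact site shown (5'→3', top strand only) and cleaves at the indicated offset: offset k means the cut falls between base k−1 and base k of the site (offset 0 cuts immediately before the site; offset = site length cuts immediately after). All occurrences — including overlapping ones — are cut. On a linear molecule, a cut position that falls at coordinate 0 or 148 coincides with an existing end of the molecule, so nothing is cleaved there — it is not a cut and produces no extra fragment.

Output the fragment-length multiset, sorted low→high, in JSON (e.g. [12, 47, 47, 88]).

Scan for sites:
  LmaIX (CGTGATTG, off=5): starts [20, 29, 68, 89, 106, 115] → cuts [25, 34, 73, 94, 111, 120]
  ZebII (GGGACCTA, off=0): starts [2] → cuts [2]
  NpsX (AGAT, off=2): starts [14, 57, 136] → cuts [16, 59, 138]
  CdoIII (CTCTTGGT, off=1): starts [43, 127] → cuts [44, 128]

All cut coordinates (distinct, sorted): [2, 16, 25, 34, 44, 59, 73, 94, 111, 120, 128, 138]

Fragments:
  [0,2): 2 bp
  [2,16): 14 bp
  [16,25): 9 bp
  [25,34): 9 bp
  [34,44): 10 bp
  [44,59): 15 bp
  [59,73): 14 bp
  [73,94): 21 bp
  [94,111): 17 bp
  [111,120): 9 bp
  [120,128): 8 bp
  [128,138): 10 bp
  [138,148): 10 bp

[2,8,9,9,9,10,10,10,14,14,15,17,21]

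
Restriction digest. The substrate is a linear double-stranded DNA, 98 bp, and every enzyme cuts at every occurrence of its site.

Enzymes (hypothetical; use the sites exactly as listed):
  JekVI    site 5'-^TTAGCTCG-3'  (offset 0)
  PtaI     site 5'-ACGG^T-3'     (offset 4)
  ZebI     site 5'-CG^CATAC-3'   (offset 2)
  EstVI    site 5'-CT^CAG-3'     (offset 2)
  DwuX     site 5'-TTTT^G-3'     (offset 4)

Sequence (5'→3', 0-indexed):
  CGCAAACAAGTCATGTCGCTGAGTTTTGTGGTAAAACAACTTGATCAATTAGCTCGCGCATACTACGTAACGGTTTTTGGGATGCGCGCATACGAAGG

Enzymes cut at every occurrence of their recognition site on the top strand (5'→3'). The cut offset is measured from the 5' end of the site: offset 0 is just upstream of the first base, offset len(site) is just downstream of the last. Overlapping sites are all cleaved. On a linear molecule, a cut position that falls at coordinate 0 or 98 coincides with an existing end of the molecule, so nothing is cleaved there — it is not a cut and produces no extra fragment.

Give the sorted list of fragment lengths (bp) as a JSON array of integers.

Per-enzyme occurrences:
  JekVI TTAGCTCG/0: at [48] ⇒ [48]
  PtaI ACGGT/4: at [69] ⇒ [73]
  ZebI CGCATAC/2: at [56, 86] ⇒ [58, 88]
  EstVI (CTCAG, off=2): no sites
  DwuX TTTTG/4: at [23, 74] ⇒ [27, 78]

All cut coordinates (distinct, sorted): [27, 48, 58, 73, 78, 88]

Fragments:
  [0,27): 27 bp
  [27,48): 21 bp
  [48,58): 10 bp
  [58,73): 15 bp
  [73,78): 5 bp
  [78,88): 10 bp
  [88,98): 10 bp

[5,10,10,10,15,21,27]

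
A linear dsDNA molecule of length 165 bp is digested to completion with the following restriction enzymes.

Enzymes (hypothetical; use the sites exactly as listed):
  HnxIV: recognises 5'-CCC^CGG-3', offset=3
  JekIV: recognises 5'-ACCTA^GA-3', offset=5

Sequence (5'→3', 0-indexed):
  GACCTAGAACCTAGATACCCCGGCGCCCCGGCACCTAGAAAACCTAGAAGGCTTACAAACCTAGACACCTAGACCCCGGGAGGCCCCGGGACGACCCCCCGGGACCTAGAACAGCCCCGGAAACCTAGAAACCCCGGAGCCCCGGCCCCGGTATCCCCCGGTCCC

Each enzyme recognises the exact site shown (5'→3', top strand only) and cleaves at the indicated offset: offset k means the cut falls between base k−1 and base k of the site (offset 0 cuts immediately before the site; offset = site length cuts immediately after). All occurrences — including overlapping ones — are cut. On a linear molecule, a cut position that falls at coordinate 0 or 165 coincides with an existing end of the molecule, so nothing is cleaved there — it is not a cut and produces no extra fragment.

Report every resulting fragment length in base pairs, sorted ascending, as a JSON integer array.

[5,6,6,7,7,7,7,8,8,8,9,9,9,9,10,10,10,13,17]

Per-enzyme occurrences:
  HnxIV CCCCGG/3: at [17, 25, 73, 83, 96, 114, 131, 139, 145, 155] ⇒ [20, 28, 76, 86, 99, 117, 134, 142, 148, 158]
  JekIV ACCTAGA/5: at [1, 8, 32, 41, 58, 66, 103, 122] ⇒ [6, 13, 37, 46, 63, 71, 108, 127]

Pooled cuts: [6, 13, 20, 28, 37, 46, 63, 71, 76, 86, 99, 108, 117, 127, 134, 142, 148, 158]

Fragments:
  [0,6): 6 bp
  [6,13): 7 bp
  [13,20): 7 bp
  [20,28): 8 bp
  [28,37): 9 bp
  [37,46): 9 bp
  [46,63): 17 bp
  [63,71): 8 bp
  [71,76): 5 bp
  [76,86): 10 bp
  [86,99): 13 bp
  [99,108): 9 bp
  [108,117): 9 bp
  [117,127): 10 bp
  [127,134): 7 bp
  [134,142): 8 bp
  [142,148): 6 bp
  [148,158): 10 bp
  [158,165): 7 bp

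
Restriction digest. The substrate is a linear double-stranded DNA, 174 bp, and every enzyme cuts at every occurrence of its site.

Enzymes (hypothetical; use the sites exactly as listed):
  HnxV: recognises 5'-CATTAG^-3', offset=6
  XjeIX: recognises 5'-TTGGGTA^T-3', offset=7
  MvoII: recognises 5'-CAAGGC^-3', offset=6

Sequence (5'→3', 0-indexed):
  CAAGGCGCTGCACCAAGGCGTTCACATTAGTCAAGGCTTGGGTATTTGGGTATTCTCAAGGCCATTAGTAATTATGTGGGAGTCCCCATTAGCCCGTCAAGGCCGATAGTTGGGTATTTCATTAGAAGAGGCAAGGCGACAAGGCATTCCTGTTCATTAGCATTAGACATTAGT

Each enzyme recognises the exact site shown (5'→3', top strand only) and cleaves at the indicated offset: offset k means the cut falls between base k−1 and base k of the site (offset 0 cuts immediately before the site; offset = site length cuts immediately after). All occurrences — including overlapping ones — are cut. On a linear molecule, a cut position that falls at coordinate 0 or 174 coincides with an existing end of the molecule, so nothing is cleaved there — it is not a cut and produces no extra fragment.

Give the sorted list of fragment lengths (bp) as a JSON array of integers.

Site scan:
  HnxV CATTAG/6: at [24, 62, 86, 119, 154, 160, 167] ⇒ [30, 68, 92, 125, 160, 166, 173]
  XjeIX TTGGGTAT/7: at [37, 45, 109] ⇒ [44, 52, 116]
  MvoII CAAGGC/6: at [0, 13, 31, 56, 97, 131, 139] ⇒ [6, 19, 37, 62, 103, 137, 145]

All cut coordinates (distinct, sorted): [6, 19, 30, 37, 44, 52, 62, 68, 92, 103, 116, 125, 137, 145, 160, 166, 173]

Fragments:
  [0,6): 6 bp
  [6,19): 13 bp
  [19,30): 11 bp
  [30,37): 7 bp
  [37,44): 7 bp
  [44,52): 8 bp
  [52,62): 10 bp
  [62,68): 6 bp
  [68,92): 24 bp
  [92,103): 11 bp
  [103,116): 13 bp
  [116,125): 9 bp
  [125,137): 12 bp
  [137,145): 8 bp
  [145,160): 15 bp
  [160,166): 6 bp
  [166,173): 7 bp
  [173,174): 1 bp

[1,6,6,6,7,7,7,8,8,9,10,11,11,12,13,13,15,24]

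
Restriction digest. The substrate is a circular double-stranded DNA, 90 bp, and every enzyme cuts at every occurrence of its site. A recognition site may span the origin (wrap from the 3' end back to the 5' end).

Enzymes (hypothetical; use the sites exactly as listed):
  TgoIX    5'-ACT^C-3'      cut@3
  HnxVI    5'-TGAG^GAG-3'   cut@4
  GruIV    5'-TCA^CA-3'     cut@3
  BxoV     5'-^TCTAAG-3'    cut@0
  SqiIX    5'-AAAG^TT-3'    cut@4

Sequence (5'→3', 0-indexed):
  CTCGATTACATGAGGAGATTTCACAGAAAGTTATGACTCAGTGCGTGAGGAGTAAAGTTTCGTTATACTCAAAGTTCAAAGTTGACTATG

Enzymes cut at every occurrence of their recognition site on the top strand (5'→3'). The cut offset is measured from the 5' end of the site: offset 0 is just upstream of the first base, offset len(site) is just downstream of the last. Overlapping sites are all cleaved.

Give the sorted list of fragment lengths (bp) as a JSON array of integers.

Per-enzyme occurrences:
  TgoIX ACTC/3: at [35, 66] ⇒ [38, 69]
  HnxVI TGAGGAG/4: at [10, 45] ⇒ [14, 49]
  GruIV TCACA/3: at [20] ⇒ [23]
  BxoV (TCTAAG, off=0): no sites
  SqiIX AAAGTT/4: at [26, 53, 70, 77] ⇒ [30, 57, 74, 81]

All cut coordinates (distinct, sorted): [14, 23, 30, 38, 49, 57, 69, 74, 81]

Fragment lengths:
  14→23: 9 bp
  23→30: 7 bp
  30→38: 8 bp
  38→49: 11 bp
  49→57: 8 bp
  57→69: 12 bp
  69→74: 5 bp
  74→81: 7 bp
  81→14 (wrap): 90-81+14 = 23 bp

[5,7,7,8,8,9,11,12,23]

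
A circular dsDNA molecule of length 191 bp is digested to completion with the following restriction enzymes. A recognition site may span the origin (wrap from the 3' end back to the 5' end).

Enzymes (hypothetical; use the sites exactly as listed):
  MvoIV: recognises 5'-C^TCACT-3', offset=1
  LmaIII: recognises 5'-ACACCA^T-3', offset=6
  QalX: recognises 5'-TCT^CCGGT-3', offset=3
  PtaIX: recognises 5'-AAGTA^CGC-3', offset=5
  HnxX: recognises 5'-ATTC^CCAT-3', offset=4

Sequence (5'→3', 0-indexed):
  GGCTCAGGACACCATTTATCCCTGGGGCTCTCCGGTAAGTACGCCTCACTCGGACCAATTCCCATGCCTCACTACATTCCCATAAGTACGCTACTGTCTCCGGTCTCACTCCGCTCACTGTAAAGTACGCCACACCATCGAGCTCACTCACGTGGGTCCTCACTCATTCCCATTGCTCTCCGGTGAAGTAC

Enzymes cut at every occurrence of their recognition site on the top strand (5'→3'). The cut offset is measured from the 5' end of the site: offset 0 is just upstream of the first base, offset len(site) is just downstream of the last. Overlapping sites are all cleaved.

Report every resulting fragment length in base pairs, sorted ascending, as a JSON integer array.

Scan for sites:
  MvoIV CTCACT/1: at [44, 67, 104, 113, 142, 158] ⇒ [45, 68, 105, 114, 143, 159]
  LmaIII ACACCAT/6: at [8, 131] ⇒ [14, 137]
  QalX TCTCCGGT/3: at [28, 96, 176] ⇒ [31, 99, 179]
  PtaIX AAGTACGC/5: at [36, 83, 122] ⇒ [41, 88, 127]
  HnxX ATTCCCAT/4: at [57, 75, 165] ⇒ [61, 79, 169]

Pooled cuts: [14, 31, 41, 45, 61, 68, 79, 88, 99, 105, 114, 127, 137, 143, 159, 169, 179]

Fragment lengths:
  14→31: 17 bp
  31→41: 10 bp
  41→45: 4 bp
  45→61: 16 bp
  61→68: 7 bp
  68→79: 11 bp
  79→88: 9 bp
  88→99: 11 bp
  99→105: 6 bp
  105→114: 9 bp
  114→127: 13 bp
  127→137: 10 bp
  137→143: 6 bp
  143→159: 16 bp
  159→169: 10 bp
  169→179: 10 bp
  179→14 (wrap): 191-179+14 = 26 bp

[4,6,6,7,9,9,10,10,10,10,11,11,13,16,16,17,26]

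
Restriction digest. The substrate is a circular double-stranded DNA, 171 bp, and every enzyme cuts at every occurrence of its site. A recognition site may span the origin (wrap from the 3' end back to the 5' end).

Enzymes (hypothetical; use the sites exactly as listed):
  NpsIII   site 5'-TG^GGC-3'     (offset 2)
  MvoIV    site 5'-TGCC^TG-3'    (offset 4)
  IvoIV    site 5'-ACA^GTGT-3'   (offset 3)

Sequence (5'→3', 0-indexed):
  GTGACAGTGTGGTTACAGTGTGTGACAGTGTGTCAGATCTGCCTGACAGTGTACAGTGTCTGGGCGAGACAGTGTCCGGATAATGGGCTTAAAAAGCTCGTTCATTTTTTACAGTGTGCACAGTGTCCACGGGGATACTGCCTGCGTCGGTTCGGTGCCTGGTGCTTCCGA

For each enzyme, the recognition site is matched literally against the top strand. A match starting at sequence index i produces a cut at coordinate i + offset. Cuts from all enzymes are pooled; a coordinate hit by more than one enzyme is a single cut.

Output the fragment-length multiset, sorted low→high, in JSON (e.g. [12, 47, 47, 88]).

[5,7,7,9,9,10,11,14,16,17,18,20,28]

Scan for sites:
  NpsIII TGGGC/2: at [60, 83] ⇒ [62, 85]
  MvoIV TGCCTG/4: at [39, 138, 155] ⇒ [43, 142, 159]
  IvoIV ACAGTGT/3: at [3, 14, 24, 45, 52, 68, 110, 119] ⇒ [6, 17, 27, 48, 55, 71, 113, 122]

Pooled cuts: [6, 17, 27, 43, 48, 55, 62, 71, 85, 113, 122, 142, 159]

Fragments:
  6→17: 11 bp
  17→27: 10 bp
  27→43: 16 bp
  43→48: 5 bp
  48→55: 7 bp
  55→62: 7 bp
  62→71: 9 bp
  71→85: 14 bp
  85→113: 28 bp
  113→122: 9 bp
  122→142: 20 bp
  142→159: 17 bp
  159→6 (wrap): 171-159+6 = 18 bp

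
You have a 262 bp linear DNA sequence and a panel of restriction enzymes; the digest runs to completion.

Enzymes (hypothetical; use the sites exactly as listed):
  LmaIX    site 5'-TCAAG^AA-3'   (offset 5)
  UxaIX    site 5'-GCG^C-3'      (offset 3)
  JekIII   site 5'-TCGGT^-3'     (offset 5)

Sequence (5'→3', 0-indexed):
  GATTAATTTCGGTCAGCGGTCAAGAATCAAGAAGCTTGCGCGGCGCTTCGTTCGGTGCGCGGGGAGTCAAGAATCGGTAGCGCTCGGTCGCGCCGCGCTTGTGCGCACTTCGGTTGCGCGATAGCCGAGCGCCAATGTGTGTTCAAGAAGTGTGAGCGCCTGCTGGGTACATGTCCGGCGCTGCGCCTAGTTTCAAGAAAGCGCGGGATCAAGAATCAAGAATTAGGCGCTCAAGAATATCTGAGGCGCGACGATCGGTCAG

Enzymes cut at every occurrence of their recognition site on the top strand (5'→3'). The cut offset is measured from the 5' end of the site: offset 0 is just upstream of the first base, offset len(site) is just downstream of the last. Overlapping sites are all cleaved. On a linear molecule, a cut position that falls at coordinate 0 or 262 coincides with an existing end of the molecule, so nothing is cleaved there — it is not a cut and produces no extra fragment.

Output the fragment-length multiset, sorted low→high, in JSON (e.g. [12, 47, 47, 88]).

[3,3,4,4,4,5,5,5,6,6,6,7,7,7,8,9,9,9,10,11,11,11,11,12,12,13,13,13,16,22]

Per-enzyme occurrences:
  LmaIX (TCAAGAA, off=5): starts [19, 26, 66, 142, 192, 208, 215, 230] → cuts [24, 31, 71, 147, 197, 213, 220, 235]
  UxaIX (GCGC, off=3): starts [37, 42, 56, 79, 89, 94, 102, 115, 128, 155, 177, 182, 200, 226, 245] → cuts [40, 45, 59, 82, 92, 97, 105, 118, 131, 158, 180, 185, 203, 229, 248]
  JekIII (TCGGT, off=5): starts [8, 51, 73, 83, 109, 254] → cuts [13, 56, 78, 88, 114, 259]

All cut coordinates (distinct, sorted): [13, 24, 31, 40, 45, 56, 59, 71, 78, 82, 88, 92, 97, 105, 114, 118, 131, 147, 158, 180, 185, 197, 203, 213, 220, 229, 235, 248, 259]

Fragment lengths:
  [0,13): 13 bp
  [13,24): 11 bp
  [24,31): 7 bp
  [31,40): 9 bp
  [40,45): 5 bp
  [45,56): 11 bp
  [56,59): 3 bp
  [59,71): 12 bp
  [71,78): 7 bp
  [78,82): 4 bp
  [82,88): 6 bp
  [88,92): 4 bp
  [92,97): 5 bp
  [97,105): 8 bp
  [105,114): 9 bp
  [114,118): 4 bp
  [118,131): 13 bp
  [131,147): 16 bp
  [147,158): 11 bp
  [158,180): 22 bp
  [180,185): 5 bp
  [185,197): 12 bp
  [197,203): 6 bp
  [203,213): 10 bp
  [213,220): 7 bp
  [220,229): 9 bp
  [229,235): 6 bp
  [235,248): 13 bp
  [248,259): 11 bp
  [259,262): 3 bp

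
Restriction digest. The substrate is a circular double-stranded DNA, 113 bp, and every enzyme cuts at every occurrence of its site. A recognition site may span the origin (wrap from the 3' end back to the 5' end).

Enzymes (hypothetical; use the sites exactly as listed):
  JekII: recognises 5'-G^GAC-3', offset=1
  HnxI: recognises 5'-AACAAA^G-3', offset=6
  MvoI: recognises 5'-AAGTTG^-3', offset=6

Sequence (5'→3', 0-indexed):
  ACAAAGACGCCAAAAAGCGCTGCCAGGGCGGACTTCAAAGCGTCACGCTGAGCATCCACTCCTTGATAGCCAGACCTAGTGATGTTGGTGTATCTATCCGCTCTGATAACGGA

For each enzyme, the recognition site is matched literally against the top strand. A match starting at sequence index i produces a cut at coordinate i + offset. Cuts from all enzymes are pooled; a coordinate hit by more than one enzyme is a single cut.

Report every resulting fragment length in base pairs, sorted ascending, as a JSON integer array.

[25,88]

Site scan:
  JekII GGAC/1: at [29] ⇒ [30]
  HnxI AACAAAG/6: at [112] ⇒ [5]
  MvoI (AAGTTG, off=6): no sites

Pooled cuts: [5, 30]

Fragment lengths:
  5→30: 25 bp
  30→5 (wrap): 113-30+5 = 88 bp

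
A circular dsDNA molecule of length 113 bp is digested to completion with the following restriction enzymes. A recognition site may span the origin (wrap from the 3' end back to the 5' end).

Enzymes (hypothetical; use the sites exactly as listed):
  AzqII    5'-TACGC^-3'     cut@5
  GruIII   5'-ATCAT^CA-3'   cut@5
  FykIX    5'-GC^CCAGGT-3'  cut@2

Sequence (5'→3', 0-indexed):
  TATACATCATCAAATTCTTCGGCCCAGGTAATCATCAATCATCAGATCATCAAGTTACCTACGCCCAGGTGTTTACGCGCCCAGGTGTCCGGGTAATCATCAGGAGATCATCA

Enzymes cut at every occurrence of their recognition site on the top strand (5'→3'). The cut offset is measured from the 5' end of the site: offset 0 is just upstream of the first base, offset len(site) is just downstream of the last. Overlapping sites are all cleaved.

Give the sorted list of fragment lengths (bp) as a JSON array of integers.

Site scan:
  AzqII (TACGC, off=5): starts [59, 73] → cuts [64, 78]
  GruIII (ATCATCA, off=5): starts [5, 30, 37, 45, 95, 106] → cuts [10, 35, 42, 50, 100, 111]
  FykIX (GCCCAGGT, off=2): starts [21, 62, 78] → cuts [23, 64, 80]

Pooled cuts: [10, 23, 35, 42, 50, 64, 78, 80, 100, 111]

Fragments:
  10→23: 13 bp
  23→35: 12 bp
  35→42: 7 bp
  42→50: 8 bp
  50→64: 14 bp
  64→78: 14 bp
  78→80: 2 bp
  80→100: 20 bp
  100→111: 11 bp
  111→10 (wrap): 113-111+10 = 12 bp

[2,7,8,11,12,12,13,14,14,20]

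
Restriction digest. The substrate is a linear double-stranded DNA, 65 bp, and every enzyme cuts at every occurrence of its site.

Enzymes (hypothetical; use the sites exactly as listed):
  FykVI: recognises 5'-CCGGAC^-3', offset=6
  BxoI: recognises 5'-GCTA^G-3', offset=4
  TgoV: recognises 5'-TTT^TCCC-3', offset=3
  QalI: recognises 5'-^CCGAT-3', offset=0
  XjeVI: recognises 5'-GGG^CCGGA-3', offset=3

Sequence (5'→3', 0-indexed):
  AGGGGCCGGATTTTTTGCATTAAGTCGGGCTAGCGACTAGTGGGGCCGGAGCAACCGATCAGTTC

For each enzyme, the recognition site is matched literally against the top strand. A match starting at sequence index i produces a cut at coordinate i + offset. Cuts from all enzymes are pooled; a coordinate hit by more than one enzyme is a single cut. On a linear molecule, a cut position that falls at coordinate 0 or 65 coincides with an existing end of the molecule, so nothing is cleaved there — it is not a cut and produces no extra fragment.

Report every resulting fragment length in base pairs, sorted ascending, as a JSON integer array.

Site scan:
  FykVI (CCGGAC, off=6): no sites
  BxoI (GCTAG, off=4): starts [28] → cuts [32]
  TgoV (TTTTCCC, off=3): no sites
  QalI (CCGAT, off=0): starts [54] → cuts [54]
  XjeVI (GGGCCGGA, off=3): starts [2, 42] → cuts [5, 45]

Pooled cuts: [5, 32, 45, 54]

Fragment lengths:
  [0,5): 5 bp
  [5,32): 27 bp
  [32,45): 13 bp
  [45,54): 9 bp
  [54,65): 11 bp

[5,9,11,13,27]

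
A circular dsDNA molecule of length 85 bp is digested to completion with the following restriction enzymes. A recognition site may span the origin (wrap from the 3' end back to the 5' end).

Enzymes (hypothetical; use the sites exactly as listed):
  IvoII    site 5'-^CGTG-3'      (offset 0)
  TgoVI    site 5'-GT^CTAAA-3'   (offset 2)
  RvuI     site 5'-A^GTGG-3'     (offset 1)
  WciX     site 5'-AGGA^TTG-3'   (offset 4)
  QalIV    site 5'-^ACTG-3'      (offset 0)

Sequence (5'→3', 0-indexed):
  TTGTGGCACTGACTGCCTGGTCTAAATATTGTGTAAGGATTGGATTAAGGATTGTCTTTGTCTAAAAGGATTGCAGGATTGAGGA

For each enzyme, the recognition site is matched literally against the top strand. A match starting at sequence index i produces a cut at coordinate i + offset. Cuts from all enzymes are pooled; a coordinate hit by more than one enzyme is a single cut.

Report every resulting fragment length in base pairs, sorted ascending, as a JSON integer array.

[4,7,7,8,9,10,10,12,18]

Site scan:
  IvoII (CGTG, off=0): no sites
  TgoVI (GTCTAAA, off=2): starts [19, 59] → cuts [21, 61]
  RvuI (AGTGG, off=1): no sites
  WciX (AGGATTG, off=4): starts [35, 47, 66, 74, 81] → cuts [0, 39, 51, 70, 78]
  QalIV (ACTG, off=0): starts [7, 11] → cuts [7, 11]

All cut coordinates (distinct, sorted): [0, 7, 11, 21, 39, 51, 61, 70, 78]

Fragment lengths:
  0→7: 7 bp
  7→11: 4 bp
  11→21: 10 bp
  21→39: 18 bp
  39→51: 12 bp
  51→61: 10 bp
  61→70: 9 bp
  70→78: 8 bp
  78→0 (wrap): 85-78+0 = 7 bp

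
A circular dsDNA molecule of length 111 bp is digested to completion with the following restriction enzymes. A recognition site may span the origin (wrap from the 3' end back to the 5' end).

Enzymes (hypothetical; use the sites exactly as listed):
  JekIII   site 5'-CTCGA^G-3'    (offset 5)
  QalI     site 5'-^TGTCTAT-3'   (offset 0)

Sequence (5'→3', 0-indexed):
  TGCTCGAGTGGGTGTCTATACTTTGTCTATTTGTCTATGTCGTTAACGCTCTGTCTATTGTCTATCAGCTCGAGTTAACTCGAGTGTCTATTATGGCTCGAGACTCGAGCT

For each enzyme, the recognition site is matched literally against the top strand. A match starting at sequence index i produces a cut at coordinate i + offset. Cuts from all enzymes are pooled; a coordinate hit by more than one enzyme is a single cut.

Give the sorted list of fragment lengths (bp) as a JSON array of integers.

Scan for sites:
  JekIII CTCGAG/5: at [2, 68, 78, 96, 103] ⇒ [7, 73, 83, 101, 108]
  QalI TGTCTAT/0: at [12, 23, 31, 51, 58, 84] ⇒ [12, 23, 31, 51, 58, 84]

Pooled cuts: [7, 12, 23, 31, 51, 58, 73, 83, 84, 101, 108]

Fragment lengths:
  7→12: 5 bp
  12→23: 11 bp
  23→31: 8 bp
  31→51: 20 bp
  51→58: 7 bp
  58→73: 15 bp
  73→83: 10 bp
  83→84: 1 bp
  84→101: 17 bp
  101→108: 7 bp
  108→7 (wrap): 111-108+7 = 10 bp

[1,5,7,7,8,10,10,11,15,17,20]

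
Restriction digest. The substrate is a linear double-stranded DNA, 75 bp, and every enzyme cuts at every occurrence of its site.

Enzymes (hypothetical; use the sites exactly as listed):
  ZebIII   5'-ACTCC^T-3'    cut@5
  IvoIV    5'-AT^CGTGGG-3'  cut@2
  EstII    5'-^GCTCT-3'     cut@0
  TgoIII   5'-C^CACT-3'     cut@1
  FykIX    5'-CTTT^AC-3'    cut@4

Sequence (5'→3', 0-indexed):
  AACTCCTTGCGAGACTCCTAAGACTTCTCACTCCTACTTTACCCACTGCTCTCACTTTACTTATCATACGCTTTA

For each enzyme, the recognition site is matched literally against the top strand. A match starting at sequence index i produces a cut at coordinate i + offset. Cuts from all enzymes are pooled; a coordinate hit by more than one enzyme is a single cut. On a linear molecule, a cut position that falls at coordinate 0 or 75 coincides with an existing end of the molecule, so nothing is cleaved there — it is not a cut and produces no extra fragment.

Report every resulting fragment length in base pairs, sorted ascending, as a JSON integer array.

[3,4,6,6,11,12,16,17]

Site scan:
  ZebIII (ACTCCT, off=5): starts [1, 13, 29] → cuts [6, 18, 34]
  IvoIV (ATCGTGGG, off=2): no sites
  EstII (GCTCT, off=0): starts [47] → cuts [47]
  TgoIII (CCACT, off=1): starts [42] → cuts [43]
  FykIX (CTTTAC, off=4): starts [36, 54] → cuts [40, 58]

Pooled cuts: [6, 18, 34, 40, 43, 47, 58]

Fragments:
  [0,6): 6 bp
  [6,18): 12 bp
  [18,34): 16 bp
  [34,40): 6 bp
  [40,43): 3 bp
  [43,47): 4 bp
  [47,58): 11 bp
  [58,75): 17 bp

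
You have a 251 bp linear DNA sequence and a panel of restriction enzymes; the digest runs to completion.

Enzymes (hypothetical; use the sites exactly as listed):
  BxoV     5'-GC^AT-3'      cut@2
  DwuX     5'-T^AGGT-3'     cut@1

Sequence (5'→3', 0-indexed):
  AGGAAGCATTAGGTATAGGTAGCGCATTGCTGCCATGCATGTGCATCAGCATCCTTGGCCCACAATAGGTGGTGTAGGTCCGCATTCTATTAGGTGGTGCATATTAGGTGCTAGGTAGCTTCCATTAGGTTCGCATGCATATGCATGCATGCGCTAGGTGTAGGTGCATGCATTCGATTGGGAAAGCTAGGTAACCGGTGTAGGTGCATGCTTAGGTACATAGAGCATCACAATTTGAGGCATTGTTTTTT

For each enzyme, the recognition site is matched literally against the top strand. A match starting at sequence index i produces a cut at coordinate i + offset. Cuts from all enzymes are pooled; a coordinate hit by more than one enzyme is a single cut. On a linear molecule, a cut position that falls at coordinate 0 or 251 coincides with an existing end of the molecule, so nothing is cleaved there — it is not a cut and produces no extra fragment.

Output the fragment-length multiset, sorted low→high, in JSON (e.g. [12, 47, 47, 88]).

[3,4,4,4,5,6,6,6,6,6,6,6,6,7,7,7,8,8,8,9,9,9,10,13,13,13,14,15,16,17]

Site scan:
  BxoV (GCAT, off=2): starts [5, 23, 36, 42, 48, 81, 98, 132, 136, 142, 146, 165, 169, 205, 224, 239] → cuts [7, 25, 38, 44, 50, 83, 100, 134, 138, 144, 148, 167, 171, 207, 226, 241]
  DwuX (TAGGT, off=1): starts [9, 15, 65, 74, 90, 104, 111, 125, 154, 160, 187, 200, 212] → cuts [10, 16, 66, 75, 91, 105, 112, 126, 155, 161, 188, 201, 213]

Pooled cuts: [7, 10, 16, 25, 38, 44, 50, 66, 75, 83, 91, 100, 105, 112, 126, 134, 138, 144, 148, 155, 161, 167, 171, 188, 201, 207, 213, 226, 241]

Fragments:
  [0,7): 7 bp
  [7,10): 3 bp
  [10,16): 6 bp
  [16,25): 9 bp
  [25,38): 13 bp
  [38,44): 6 bp
  [44,50): 6 bp
  [50,66): 16 bp
  [66,75): 9 bp
  [75,83): 8 bp
  [83,91): 8 bp
  [91,100): 9 bp
  [100,105): 5 bp
  [105,112): 7 bp
  [112,126): 14 bp
  [126,134): 8 bp
  [134,138): 4 bp
  [138,144): 6 bp
  [144,148): 4 bp
  [148,155): 7 bp
  [155,161): 6 bp
  [161,167): 6 bp
  [167,171): 4 bp
  [171,188): 17 bp
  [188,201): 13 bp
  [201,207): 6 bp
  [207,213): 6 bp
  [213,226): 13 bp
  [226,241): 15 bp
  [241,251): 10 bp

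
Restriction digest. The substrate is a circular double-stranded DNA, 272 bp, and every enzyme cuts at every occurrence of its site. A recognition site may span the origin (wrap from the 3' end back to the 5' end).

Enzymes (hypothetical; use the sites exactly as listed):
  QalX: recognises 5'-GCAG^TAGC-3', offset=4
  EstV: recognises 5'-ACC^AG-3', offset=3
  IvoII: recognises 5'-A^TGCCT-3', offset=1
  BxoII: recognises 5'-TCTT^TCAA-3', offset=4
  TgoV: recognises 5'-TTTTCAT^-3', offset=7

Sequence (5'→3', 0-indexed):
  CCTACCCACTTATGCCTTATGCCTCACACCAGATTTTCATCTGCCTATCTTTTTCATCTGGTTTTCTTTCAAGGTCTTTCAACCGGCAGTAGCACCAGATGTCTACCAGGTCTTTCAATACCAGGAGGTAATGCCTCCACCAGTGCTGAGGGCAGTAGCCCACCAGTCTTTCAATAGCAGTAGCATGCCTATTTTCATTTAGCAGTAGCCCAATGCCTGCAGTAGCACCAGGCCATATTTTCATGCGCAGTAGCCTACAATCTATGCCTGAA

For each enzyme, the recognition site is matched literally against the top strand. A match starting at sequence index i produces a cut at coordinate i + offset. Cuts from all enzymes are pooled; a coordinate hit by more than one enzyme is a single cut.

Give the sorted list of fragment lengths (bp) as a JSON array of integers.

Per-enzyme occurrences:
  QalX GCAGTAGC/4: at [85, 151, 176, 201, 218, 246] ⇒ [89, 155, 180, 205, 222, 250]
  EstV ACCAG/3: at [27, 93, 104, 119, 138, 161, 226] ⇒ [30, 96, 107, 122, 141, 164, 229]
  IvoII ATGCCT/1: at [11, 18, 130, 184, 212, 263] ⇒ [12, 19, 131, 185, 213, 264]
  BxoII TCTTTCAA/4: at [64, 74, 110, 166] ⇒ [68, 78, 114, 170]
  TgoV TTTTCAT/7: at [33, 50, 191, 237] ⇒ [40, 57, 198, 244]

Pooled cuts: [12, 19, 30, 40, 57, 68, 78, 89, 96, 107, 114, 122, 131, 141, 155, 164, 170, 180, 185, 198, 205, 213, 222, 229, 244, 250, 264]

Fragment lengths:
  12→19: 7 bp
  19→30: 11 bp
  30→40: 10 bp
  40→57: 17 bp
  57→68: 11 bp
  68→78: 10 bp
  78→89: 11 bp
  89→96: 7 bp
  96→107: 11 bp
  107→114: 7 bp
  114→122: 8 bp
  122→131: 9 bp
  131→141: 10 bp
  141→155: 14 bp
  155→164: 9 bp
  164→170: 6 bp
  170→180: 10 bp
  180→185: 5 bp
  185→198: 13 bp
  198→205: 7 bp
  205→213: 8 bp
  213→222: 9 bp
  222→229: 7 bp
  229→244: 15 bp
  244→250: 6 bp
  250→264: 14 bp
  264→12 (wrap): 272-264+12 = 20 bp

[5,6,6,7,7,7,7,7,8,8,9,9,9,10,10,10,10,11,11,11,11,13,14,14,15,17,20]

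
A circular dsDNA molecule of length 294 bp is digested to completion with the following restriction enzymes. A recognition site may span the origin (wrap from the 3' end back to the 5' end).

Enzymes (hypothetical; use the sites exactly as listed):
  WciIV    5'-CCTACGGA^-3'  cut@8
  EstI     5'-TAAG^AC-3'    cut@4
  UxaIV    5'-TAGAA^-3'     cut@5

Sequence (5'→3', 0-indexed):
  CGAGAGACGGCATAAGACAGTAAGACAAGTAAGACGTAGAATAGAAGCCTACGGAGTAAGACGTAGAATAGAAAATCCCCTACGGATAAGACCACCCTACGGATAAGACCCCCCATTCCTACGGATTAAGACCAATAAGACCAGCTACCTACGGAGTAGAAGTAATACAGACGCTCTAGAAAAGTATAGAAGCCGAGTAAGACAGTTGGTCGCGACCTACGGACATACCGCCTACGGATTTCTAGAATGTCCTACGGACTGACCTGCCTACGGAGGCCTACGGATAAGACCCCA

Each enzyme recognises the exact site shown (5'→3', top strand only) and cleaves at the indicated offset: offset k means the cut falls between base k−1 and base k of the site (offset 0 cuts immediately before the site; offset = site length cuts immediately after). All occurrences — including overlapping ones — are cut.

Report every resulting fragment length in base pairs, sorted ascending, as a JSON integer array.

[4,4,4,5,5,5,5,6,8,8,8,9,9,9,9,10,10,10,11,13,13,15,16,16,18,20,22,22]

Site scan:
  WciIV (CCTACGGA, off=8): starts [47, 78, 95, 117, 147, 215, 230, 250, 266, 276] → cuts [55, 86, 103, 125, 155, 223, 238, 258, 274, 284]
  EstI (TAAGAC, off=4): starts [12, 20, 29, 56, 86, 103, 126, 135, 197, 284] → cuts [16, 24, 33, 60, 90, 107, 130, 139, 201, 288]
  UxaIV (TAGAA, off=5): starts [36, 41, 63, 68, 156, 176, 186, 242] → cuts [41, 46, 68, 73, 161, 181, 191, 247]

All cut coordinates (distinct, sorted): [16, 24, 33, 41, 46, 55, 60, 68, 73, 86, 90, 103, 107, 125, 130, 139, 155, 161, 181, 191, 201, 223, 238, 247, 258, 274, 284, 288]

Fragments:
  16→24: 8 bp
  24→33: 9 bp
  33→41: 8 bp
  41→46: 5 bp
  46→55: 9 bp
  55→60: 5 bp
  60→68: 8 bp
  68→73: 5 bp
  73→86: 13 bp
  86→90: 4 bp
  90→103: 13 bp
  103→107: 4 bp
  107→125: 18 bp
  125→130: 5 bp
  130→139: 9 bp
  139→155: 16 bp
  155→161: 6 bp
  161→181: 20 bp
  181→191: 10 bp
  191→201: 10 bp
  201→223: 22 bp
  223→238: 15 bp
  238→247: 9 bp
  247→258: 11 bp
  258→274: 16 bp
  274→284: 10 bp
  284→288: 4 bp
  288→16 (wrap): 294-288+16 = 22 bp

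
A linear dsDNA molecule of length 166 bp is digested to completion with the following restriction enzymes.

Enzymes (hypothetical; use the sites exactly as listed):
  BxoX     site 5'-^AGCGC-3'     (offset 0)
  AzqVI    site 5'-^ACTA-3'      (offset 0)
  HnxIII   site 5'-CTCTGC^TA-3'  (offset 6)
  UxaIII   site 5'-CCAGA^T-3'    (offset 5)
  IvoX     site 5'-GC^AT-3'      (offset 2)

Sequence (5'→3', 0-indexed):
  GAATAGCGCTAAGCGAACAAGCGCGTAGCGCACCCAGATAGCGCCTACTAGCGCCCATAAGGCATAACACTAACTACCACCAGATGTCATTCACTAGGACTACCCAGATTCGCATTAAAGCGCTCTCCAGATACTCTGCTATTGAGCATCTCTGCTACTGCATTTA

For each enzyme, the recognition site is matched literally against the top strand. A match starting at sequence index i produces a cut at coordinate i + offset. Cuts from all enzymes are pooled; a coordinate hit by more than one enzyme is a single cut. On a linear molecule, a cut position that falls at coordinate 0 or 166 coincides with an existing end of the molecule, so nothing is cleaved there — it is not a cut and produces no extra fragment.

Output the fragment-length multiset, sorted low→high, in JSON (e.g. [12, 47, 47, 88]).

Scan for sites:
  BxoX (AGCGC, off=0): starts [4, 19, 26, 39, 49, 118] → cuts [4, 19, 26, 39, 49, 118]
  AzqVI (ACTA, off=0): starts [46, 68, 72, 92, 98] → cuts [46, 68, 72, 92, 98]
  HnxIII (CTCTGCTA, off=6): starts [133, 149] → cuts [139, 155]
  UxaIII (CCAGAT, off=5): starts [33, 79, 103, 126] → cuts [38, 84, 108, 131]
  IvoX (GCAT, off=2): starts [61, 111, 145, 159] → cuts [63, 113, 147, 161]

All cut coordinates (distinct, sorted): [4, 19, 26, 38, 39, 46, 49, 63, 68, 72, 84, 92, 98, 108, 113, 118, 131, 139, 147, 155, 161]

Fragments:
  [0,4): 4 bp
  [4,19): 15 bp
  [19,26): 7 bp
  [26,38): 12 bp
  [38,39): 1 bp
  [39,46): 7 bp
  [46,49): 3 bp
  [49,63): 14 bp
  [63,68): 5 bp
  [68,72): 4 bp
  [72,84): 12 bp
  [84,92): 8 bp
  [92,98): 6 bp
  [98,108): 10 bp
  [108,113): 5 bp
  [113,118): 5 bp
  [118,131): 13 bp
  [131,139): 8 bp
  [139,147): 8 bp
  [147,155): 8 bp
  [155,161): 6 bp
  [161,166): 5 bp

[1,3,4,4,5,5,5,5,6,6,7,7,8,8,8,8,10,12,12,13,14,15]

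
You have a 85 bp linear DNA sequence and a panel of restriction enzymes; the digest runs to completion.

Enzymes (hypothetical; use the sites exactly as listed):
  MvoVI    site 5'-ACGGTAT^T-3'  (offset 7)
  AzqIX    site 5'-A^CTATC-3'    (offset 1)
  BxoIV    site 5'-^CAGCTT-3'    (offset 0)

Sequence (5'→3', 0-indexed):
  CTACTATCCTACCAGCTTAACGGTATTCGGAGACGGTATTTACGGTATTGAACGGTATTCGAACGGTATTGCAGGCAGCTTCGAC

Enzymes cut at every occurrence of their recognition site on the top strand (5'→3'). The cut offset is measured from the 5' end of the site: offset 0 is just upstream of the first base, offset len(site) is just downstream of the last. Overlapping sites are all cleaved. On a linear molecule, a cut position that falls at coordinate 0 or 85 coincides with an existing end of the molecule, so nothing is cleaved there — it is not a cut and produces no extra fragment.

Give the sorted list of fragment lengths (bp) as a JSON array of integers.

Per-enzyme occurrences:
  MvoVI ACGGTATT/7: at [19, 32, 41, 51, 62] ⇒ [26, 39, 48, 58, 69]
  AzqIX ACTATC/1: at [2] ⇒ [3]
  BxoIV CAGCTT/0: at [12, 75] ⇒ [12, 75]

Pooled cuts: [3, 12, 26, 39, 48, 58, 69, 75]

Fragment lengths:
  [0,3): 3 bp
  [3,12): 9 bp
  [12,26): 14 bp
  [26,39): 13 bp
  [39,48): 9 bp
  [48,58): 10 bp
  [58,69): 11 bp
  [69,75): 6 bp
  [75,85): 10 bp

[3,6,9,9,10,10,11,13,14]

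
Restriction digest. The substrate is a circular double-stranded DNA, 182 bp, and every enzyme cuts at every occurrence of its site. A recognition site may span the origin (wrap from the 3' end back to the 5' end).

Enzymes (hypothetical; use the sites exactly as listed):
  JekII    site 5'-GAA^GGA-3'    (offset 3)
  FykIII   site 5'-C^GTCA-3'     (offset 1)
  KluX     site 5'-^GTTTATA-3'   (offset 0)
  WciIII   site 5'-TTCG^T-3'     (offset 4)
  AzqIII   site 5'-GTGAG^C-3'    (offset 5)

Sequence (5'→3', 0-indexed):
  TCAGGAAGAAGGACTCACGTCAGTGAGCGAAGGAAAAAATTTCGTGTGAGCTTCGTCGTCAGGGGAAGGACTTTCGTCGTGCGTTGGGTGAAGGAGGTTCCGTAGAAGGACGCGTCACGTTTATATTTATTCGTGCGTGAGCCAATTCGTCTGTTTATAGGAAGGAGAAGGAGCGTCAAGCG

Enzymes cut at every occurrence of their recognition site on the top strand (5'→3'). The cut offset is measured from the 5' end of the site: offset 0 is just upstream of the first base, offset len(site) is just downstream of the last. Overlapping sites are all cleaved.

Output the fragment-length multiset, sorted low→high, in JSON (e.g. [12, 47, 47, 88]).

Scan for sites:
  JekII (GAAGGA, off=3): starts [7, 28, 64, 89, 104, 160, 166] → cuts [10, 31, 67, 92, 107, 163, 169]
  FykIII (CGTCA, off=1): starts [17, 56, 112, 173, 180] → cuts [18, 57, 113, 174, 181]
  KluX (GTTTATA, off=0): starts [118, 152] → cuts [118, 152]
  WciIII (TTCGT, off=4): starts [40, 51, 72, 129, 145] → cuts [44, 55, 76, 133, 149]
  AzqIII (GTGAGC, off=5): starts [22, 45, 136] → cuts [27, 50, 141]

All cut coordinates (distinct, sorted): [10, 18, 27, 31, 44, 50, 55, 57, 67, 76, 92, 107, 113, 118, 133, 141, 149, 152, 163, 169, 174, 181]

Fragments:
  10→18: 8 bp
  18→27: 9 bp
  27→31: 4 bp
  31→44: 13 bp
  44→50: 6 bp
  50→55: 5 bp
  55→57: 2 bp
  57→67: 10 bp
  67→76: 9 bp
  76→92: 16 bp
  92→107: 15 bp
  107→113: 6 bp
  113→118: 5 bp
  118→133: 15 bp
  133→141: 8 bp
  141→149: 8 bp
  149→152: 3 bp
  152→163: 11 bp
  163→169: 6 bp
  169→174: 5 bp
  174→181: 7 bp
  181→10 (wrap): 182-181+10 = 11 bp

[2,3,4,5,5,5,6,6,6,7,8,8,8,9,9,10,11,11,13,15,15,16]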